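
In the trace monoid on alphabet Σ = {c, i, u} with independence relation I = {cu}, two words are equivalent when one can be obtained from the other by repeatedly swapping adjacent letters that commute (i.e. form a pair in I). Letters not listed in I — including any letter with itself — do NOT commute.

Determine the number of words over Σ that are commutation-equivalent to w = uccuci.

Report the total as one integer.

10

drop 0:u onto floor
drop 1:c onto floor
drop 2:c onto {1:c}
drop 3:u onto {0:u}
drop 4:c onto {2:c}
drop 5:i onto {3:u, 4:c}
ground layer = {0:u, 1:c}
drop-orders for the pieces not yet dropped (sum over which currently-grounded one goes next):
  1 to go: {5} 1
  2 to go: {3,5} 1  {4,5} 1
  3 to go: {0,3,5} 1  {2,4,5} 1  {3,4,5} 2
  4 to go: {0,3,4,5} 3  {1,2,4,5} 1  {2,3,4,5} 3
  if 0:u drops first: 4 orders
  if 1:c drops first: 6 orders
heap linearizations: 10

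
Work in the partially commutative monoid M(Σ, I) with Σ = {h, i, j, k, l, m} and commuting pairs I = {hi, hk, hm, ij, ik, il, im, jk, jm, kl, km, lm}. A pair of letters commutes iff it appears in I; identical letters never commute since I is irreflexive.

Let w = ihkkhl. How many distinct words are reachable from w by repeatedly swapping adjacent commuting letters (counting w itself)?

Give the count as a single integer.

0(i) covers ∅
1(h) covers ∅
2(k) covers ∅
3(k) covers 2:k
4(h) covers 1:h
5(l) covers 4:h
floor of heap: 0:i, 1:h, 2:k
completions by unplaced set U, small U first (add the entries for U minus each lowest piece of U):
  |U|=1: {0}:1  {3}:1  {5}:1
  |U|=2: {0,3}:2  {0,5}:2  {2,3}:1  {3,5}:2  {4,5}:1
  |U|=3: {0,2,3}:3  {0,3,5}:6  {0,4,5}:3  {1,4,5}:1  {2,3,5}:3  {3,4,5}:3
  |U|=4: {0,1,4,5}:4  {0,2,3,5}:12  {0,3,4,5}:12  {1,3,4,5}:4  {2,3,4,5}:6
  start at 0(i): 10
  start at 1(h): 30
  start at 2(k): 20
sum over floor = 60

60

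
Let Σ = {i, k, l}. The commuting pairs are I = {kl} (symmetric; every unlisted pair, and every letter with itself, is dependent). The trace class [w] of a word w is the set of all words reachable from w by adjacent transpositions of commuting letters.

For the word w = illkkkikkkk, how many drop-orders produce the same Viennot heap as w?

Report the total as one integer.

10

0(i) covers ∅
1(l) covers 0:i
2(l) covers 1:l
3(k) covers 0:i
4(k) covers 3:k
5(k) covers 4:k
6(i) covers 2:l, 5:k
7(k) covers 6:i
8(k) covers 7:k
9(k) covers 8:k
10(k) covers 9:k
floor of heap: 0:i
completions by unplaced set U, small U first (add the entries for U minus each lowest piece of U):
  |U|=1: {10}:1
  |U|=2: {9,10}:1
  |U|=3: {8,9,10}:1
  |U|=4: {7,8,9,10}:1
  |U|=5: {6,7,8,9,10}:1
  |U|=6: {2,6,7,8,9,10}:1  {5,6,7,8,9,10}:1
  |U|=7: {1,2,6,7,8,9,10}:1  {2,5,6,7,8,9,10}:2  {4,5,6,7,8,9,10}:1
  |U|=8: {1,2,5,6,7,8,9,10}:3  {2,4,5,6,7,8,9,10}:3  {3,4,5,6,7,8,9,10}:1
  |U|=9: {1,2,4,5,6,7,8,9,10}:6  {2,3,4,5,6,7,8,9,10}:4
  start at 0(i): 10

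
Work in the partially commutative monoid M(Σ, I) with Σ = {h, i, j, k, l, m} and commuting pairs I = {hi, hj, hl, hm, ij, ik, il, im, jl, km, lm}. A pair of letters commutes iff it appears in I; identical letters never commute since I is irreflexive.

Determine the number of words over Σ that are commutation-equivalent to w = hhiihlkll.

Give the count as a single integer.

drop 0:h onto floor
drop 1:h onto {0:h}
drop 2:i onto floor
drop 3:i onto {2:i}
drop 4:h onto {1:h}
drop 5:l onto floor
drop 6:k onto {4:h, 5:l}
drop 7:l onto {6:k}
drop 8:l onto {7:l}
ground layer = {0:h, 2:i, 5:l}
drop-orders for the pieces not yet dropped (sum over which currently-grounded one goes next):
  1 to go: {3} 1  {8} 1
  2 to go: {2,3} 1  {3,8} 2  {7,8} 1
  3 to go: {2,3,8} 3  {3,7,8} 3  {6,7,8} 1
  4 to go: {2,3,7,8} 6  {3,6,7,8} 4  {4,6,7,8} 1  {5,6,7,8} 1
  5 to go: {1,4,6,7,8} 1  {2,3,6,7,8} 10  {3,4,6,7,8} 5  {3,5,6,7,8} 5  {4,5,6,7,8} 2
  6 to go: {0,1,4,6,7,8} 1  {1,3,4,6,7,8} 6  {1,4,5,6,7,8} 3  {2,3,4,6,7,8} 15  {2,3,5,6,7,8} 15  {3,4,5,6,7,8} 12
  7 to go: {0,1,3,4,6,7,8} 7  {0,1,4,5,6,7,8} 4  {1,2,3,4,6,7,8} 21  {1,3,4,5,6,7,8} 21  {2,3,4,5,6,7,8} 42
  if 0:h drops first: 84 orders
  if 2:i drops first: 32 orders
  if 5:l drops first: 28 orders
heap linearizations: 144

144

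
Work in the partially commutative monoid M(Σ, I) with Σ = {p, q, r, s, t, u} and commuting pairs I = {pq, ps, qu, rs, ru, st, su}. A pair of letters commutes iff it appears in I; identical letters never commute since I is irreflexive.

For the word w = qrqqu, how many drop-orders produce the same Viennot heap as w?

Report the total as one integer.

piece 0:q — minimal
piece 1:r rests on {0:q}
piece 2:q rests on {1:r}
piece 3:q rests on {2:q}
piece 4:u — minimal
minimal pieces: {0:q, 4:u}
ways to finish when only these pieces remain (= sum over removing one remaining piece with nothing left below it):
  1 left: {3}→1  {4}→1
  2 left: {2,3}→1  {3,4}→2
  3 left: {1,2,3}→1  {2,3,4}→3
  placing 0:q first → 4 extensions
  placing 4:u first → 1 extensions
total linear extensions = 5

5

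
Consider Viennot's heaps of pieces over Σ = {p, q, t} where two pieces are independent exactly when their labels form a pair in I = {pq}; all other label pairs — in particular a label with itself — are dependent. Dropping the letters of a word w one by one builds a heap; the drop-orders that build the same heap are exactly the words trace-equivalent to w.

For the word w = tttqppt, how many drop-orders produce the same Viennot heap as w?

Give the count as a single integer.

drop 0:t onto floor
drop 1:t onto {0:t}
drop 2:t onto {1:t}
drop 3:q onto {2:t}
drop 4:p onto {2:t}
drop 5:p onto {4:p}
drop 6:t onto {3:q, 5:p}
ground layer = {0:t}
drop-orders for the pieces not yet dropped (sum over which currently-grounded one goes next):
  1 to go: {6} 1
  2 to go: {3,6} 1  {5,6} 1
  3 to go: {3,5,6} 2  {4,5,6} 1
  4 to go: {3,4,5,6} 3
  5 to go: {2,3,4,5,6} 3
  if 0:t drops first: 3 orders

3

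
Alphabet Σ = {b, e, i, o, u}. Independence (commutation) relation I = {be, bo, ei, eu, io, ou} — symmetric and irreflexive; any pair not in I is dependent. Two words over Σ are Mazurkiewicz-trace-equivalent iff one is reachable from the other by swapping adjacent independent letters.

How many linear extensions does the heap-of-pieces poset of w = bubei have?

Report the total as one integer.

piece 0:b — minimal
piece 1:u rests on {0:b}
piece 2:b rests on {1:u}
piece 3:e — minimal
piece 4:i rests on {2:b}
minimal pieces: {0:b, 3:e}
ways to finish when only these pieces remain (= sum over removing one remaining piece with nothing left below it):
  1 left: {3}→1  {4}→1
  2 left: {2,4}→1  {3,4}→2
  3 left: {1,2,4}→1  {2,3,4}→3
  placing 0:b first → 4 extensions
  placing 3:e first → 1 extensions
total linear extensions = 5

5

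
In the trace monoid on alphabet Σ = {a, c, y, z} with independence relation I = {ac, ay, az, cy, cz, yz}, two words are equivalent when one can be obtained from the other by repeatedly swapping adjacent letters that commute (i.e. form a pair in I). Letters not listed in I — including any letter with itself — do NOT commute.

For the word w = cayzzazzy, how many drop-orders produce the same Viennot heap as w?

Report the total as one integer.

3780

piece 0:c — minimal
piece 1:a — minimal
piece 2:y — minimal
piece 3:z — minimal
piece 4:z rests on {3:z}
piece 5:a rests on {1:a}
piece 6:z rests on {4:z}
piece 7:z rests on {6:z}
piece 8:y rests on {2:y}
minimal pieces: {0:c, 1:a, 2:y, 3:z}
ways to finish when only these pieces remain (= sum over removing one remaining piece with nothing left below it):
  1 left: {0}→1  {5}→1  {7}→1  {8}→1
  2 left: {0,5}→2  {0,7}→2  {0,8}→2  {1,5}→1  {2,8}→1  {5,7}→2  {5,8}→2  {6,7}→1  {7,8}→2
  3 left: {0,1,5}→3  {0,2,8}→3  {0,5,7}→6  {0,5,8}→6  {0,6,7}→3  {0,7,8}→6  {1,5,7}→3  {1,5,8}→3  {2,5,8}→3  {2,7,8}→3  {4,6,7}→1  {5,6,7}→3  {5,7,8}→6  {6,7,8}→3
  4 left: {0,1,5,7}→12  {0,1,5,8}→12  {0,2,5,8}→12  {0,2,7,8}→12  {0,4,6,7}→4  {0,5,6,7}→12  {0,5,7,8}→24  {0,6,7,8}→12  {1,2,5,8}→6  {1,5,6,7}→6  {1,5,7,8}→12  {2,5,7,8}→12  {2,6,7,8}→6  {3,4,6,7}→1  {4,5,6,7}→4  {4,6,7,8}→4  {5,6,7,8}→12
  5 left: {0,1,2,5,8}→30  {0,1,5,6,7}→30  {0,1,5,7,8}→60  {0,2,5,7,8}→60  {0,2,6,7,8}→30  {0,3,4,6,7}→5  {0,4,5,6,7}→20  {0,4,6,7,8}→20  {0,5,6,7,8}→60  {1,2,5,7,8}→30  {1,4,5,6,7}→10  {1,5,6,7,8}→30  {2,4,6,7,8}→10  {2,5,6,7,8}→30  {3,4,5,6,7}→5  {3,4,6,7,8}→5  {4,5,6,7,8}→20
  6 left: {0,1,2,5,7,8}→180  {0,1,4,5,6,7}→60  {0,1,5,6,7,8}→180  {0,2,4,6,7,8}→60  {0,2,5,6,7,8}→180  {0,3,4,5,6,7}→30  {0,3,4,6,7,8}→30  {0,4,5,6,7,8}→120  {1,2,5,6,7,8}→90  {1,3,4,5,6,7}→15  {1,4,5,6,7,8}→60  {2,3,4,6,7,8}→15  {2,4,5,6,7,8}→60  {3,4,5,6,7,8}→30
  7 left: {0,1,2,5,6,7,8}→630  {0,1,3,4,5,6,7}→105  {0,1,4,5,6,7,8}→420  {0,2,3,4,6,7,8}→105  {0,2,4,5,6,7,8}→420  {0,3,4,5,6,7,8}→210  {1,2,4,5,6,7,8}→210  {1,3,4,5,6,7,8}→105  {2,3,4,5,6,7,8}→105
  placing 0:c first → 420 extensions
  placing 1:a first → 840 extensions
  placing 2:y first → 840 extensions
  placing 3:z first → 1680 extensions
total linear extensions = 3780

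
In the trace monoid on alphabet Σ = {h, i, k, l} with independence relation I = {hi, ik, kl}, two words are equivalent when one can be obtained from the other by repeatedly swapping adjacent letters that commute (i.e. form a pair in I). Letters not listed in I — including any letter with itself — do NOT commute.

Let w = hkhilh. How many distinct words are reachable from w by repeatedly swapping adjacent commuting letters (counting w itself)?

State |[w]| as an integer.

#0=h has no predecessor
#1=k depends on [0:h]
#2=h depends on [1:k]
#3=i has no predecessor
#4=l depends on [2:h, 3:i]
#5=h depends on [4:l]
sources: [0:h, 3:i]
N(rest) = Σ N(rest − s) over sources s of rest; N(one piece) = 1:
  size 1 → [5]=1
  size 2 → [4,5]=1
  size 3 → [2,4,5]=1  [3,4,5]=1
  size 4 → [1,2,4,5]=1  [2,3,4,5]=2
  first=0(h) contributes 3
  first=3(i) contributes 1
|[w]| = 4

4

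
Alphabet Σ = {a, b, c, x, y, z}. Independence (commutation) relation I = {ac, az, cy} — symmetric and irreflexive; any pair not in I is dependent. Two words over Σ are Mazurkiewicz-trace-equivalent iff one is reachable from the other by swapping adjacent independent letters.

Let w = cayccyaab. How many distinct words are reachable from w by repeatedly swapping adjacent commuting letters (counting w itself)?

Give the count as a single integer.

56

#0=c has no predecessor
#1=a has no predecessor
#2=y depends on [1:a]
#3=c depends on [0:c]
#4=c depends on [3:c]
#5=y depends on [2:y]
#6=a depends on [5:y]
#7=a depends on [6:a]
#8=b depends on [4:c, 7:a]
sources: [0:c, 1:a]
N(rest) = Σ N(rest − s) over sources s of rest; N(one piece) = 1:
  size 1 → [8]=1
  size 2 → [4,8]=1  [7,8]=1
  size 3 → [3,4,8]=1  [4,7,8]=2  [6,7,8]=1
  size 4 → [0,3,4,8]=1  [3,4,7,8]=3  [4,6,7,8]=3  [5,6,7,8]=1
  size 5 → [0,3,4,7,8]=4  [2,5,6,7,8]=1  [3,4,6,7,8]=6  [4,5,6,7,8]=4
  size 6 → [0,3,4,6,7,8]=10  [1,2,5,6,7,8]=1  [2,4,5,6,7,8]=5  [3,4,5,6,7,8]=10
  size 7 → [0,3,4,5,6,7,8]=20  [1,2,4,5,6,7,8]=6  [2,3,4,5,6,7,8]=15
  first=0(c) contributes 21
  first=1(a) contributes 35
|[w]| = 56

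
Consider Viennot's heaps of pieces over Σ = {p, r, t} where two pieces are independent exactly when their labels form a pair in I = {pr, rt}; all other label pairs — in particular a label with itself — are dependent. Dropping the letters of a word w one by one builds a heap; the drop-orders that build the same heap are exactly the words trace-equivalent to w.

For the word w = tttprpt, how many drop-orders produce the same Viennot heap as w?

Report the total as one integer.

7

drop 0:t onto floor
drop 1:t onto {0:t}
drop 2:t onto {1:t}
drop 3:p onto {2:t}
drop 4:r onto floor
drop 5:p onto {3:p}
drop 6:t onto {5:p}
ground layer = {0:t, 4:r}
drop-orders for the pieces not yet dropped (sum over which currently-grounded one goes next):
  1 to go: {4} 1  {6} 1
  2 to go: {4,6} 2  {5,6} 1
  3 to go: {3,5,6} 1  {4,5,6} 3
  4 to go: {2,3,5,6} 1  {3,4,5,6} 4
  5 to go: {1,2,3,5,6} 1  {2,3,4,5,6} 5
  if 0:t drops first: 6 orders
  if 4:r drops first: 1 orders
heap linearizations: 7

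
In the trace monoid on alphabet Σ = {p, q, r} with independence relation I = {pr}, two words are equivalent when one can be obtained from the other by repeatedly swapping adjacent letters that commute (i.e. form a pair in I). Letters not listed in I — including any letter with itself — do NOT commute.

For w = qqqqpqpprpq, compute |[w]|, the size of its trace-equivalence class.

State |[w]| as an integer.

0(q) covers ∅
1(q) covers 0:q
2(q) covers 1:q
3(q) covers 2:q
4(p) covers 3:q
5(q) covers 4:p
6(p) covers 5:q
7(p) covers 6:p
8(r) covers 5:q
9(p) covers 7:p
10(q) covers 8:r, 9:p
floor of heap: 0:q
completions by unplaced set U, small U first (add the entries for U minus each lowest piece of U):
  |U|=1: {10}:1
  |U|=2: {8,10}:1  {9,10}:1
  |U|=3: {7,9,10}:1  {8,9,10}:2
  |U|=4: {6,7,9,10}:1  {7,8,9,10}:3
  |U|=5: {6,7,8,9,10}:4
  |U|=6: {5,6,7,8,9,10}:4
  |U|=7: {4,5,6,7,8,9,10}:4
  |U|=8: {3,4,5,6,7,8,9,10}:4
  |U|=9: {2,3,4,5,6,7,8,9,10}:4
  start at 0(q): 4

4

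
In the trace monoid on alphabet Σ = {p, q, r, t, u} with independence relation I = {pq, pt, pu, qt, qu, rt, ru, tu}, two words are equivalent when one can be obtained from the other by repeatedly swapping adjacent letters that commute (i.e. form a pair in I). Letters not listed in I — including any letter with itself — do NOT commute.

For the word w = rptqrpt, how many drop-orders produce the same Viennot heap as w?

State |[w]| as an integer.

42

#0=r has no predecessor
#1=p depends on [0:r]
#2=t has no predecessor
#3=q depends on [0:r]
#4=r depends on [1:p, 3:q]
#5=p depends on [4:r]
#6=t depends on [2:t]
sources: [0:r, 2:t]
N(rest) = Σ N(rest − s) over sources s of rest; N(one piece) = 1:
  size 1 → [5]=1  [6]=1
  size 2 → [2,6]=1  [4,5]=1  [5,6]=2
  size 3 → [1,4,5]=1  [2,5,6]=3  [3,4,5]=1  [4,5,6]=3
  size 4 → [1,3,4,5]=2  [1,4,5,6]=4  [2,4,5,6]=6  [3,4,5,6]=4
  size 5 → [0,1,3,4,5]=2  [1,2,4,5,6]=10  [1,3,4,5,6]=10  [2,3,4,5,6]=10
  first=0(r) contributes 30
  first=2(t) contributes 12
|[w]| = 42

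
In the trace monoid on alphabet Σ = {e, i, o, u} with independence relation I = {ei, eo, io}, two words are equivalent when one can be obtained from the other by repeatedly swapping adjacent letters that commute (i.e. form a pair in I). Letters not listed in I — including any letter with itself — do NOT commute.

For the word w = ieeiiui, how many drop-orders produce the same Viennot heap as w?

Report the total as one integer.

10

drop 0:i onto floor
drop 1:e onto floor
drop 2:e onto {1:e}
drop 3:i onto {0:i}
drop 4:i onto {3:i}
drop 5:u onto {2:e, 4:i}
drop 6:i onto {5:u}
ground layer = {0:i, 1:e}
drop-orders for the pieces not yet dropped (sum over which currently-grounded one goes next):
  1 to go: {6} 1
  2 to go: {5,6} 1
  3 to go: {2,5,6} 1  {4,5,6} 1
  4 to go: {1,2,5,6} 1  {2,4,5,6} 2  {3,4,5,6} 1
  5 to go: {0,3,4,5,6} 1  {1,2,4,5,6} 3  {2,3,4,5,6} 3
  if 0:i drops first: 6 orders
  if 1:e drops first: 4 orders
heap linearizations: 10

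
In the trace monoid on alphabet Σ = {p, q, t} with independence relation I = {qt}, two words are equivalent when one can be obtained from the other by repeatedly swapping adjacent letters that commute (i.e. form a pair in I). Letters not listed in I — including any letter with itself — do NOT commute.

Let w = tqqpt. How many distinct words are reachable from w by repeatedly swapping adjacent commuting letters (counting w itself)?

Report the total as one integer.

3

0(t) covers ∅
1(q) covers ∅
2(q) covers 1:q
3(p) covers 0:t, 2:q
4(t) covers 3:p
floor of heap: 0:t, 1:q
completions by unplaced set U, small U first (add the entries for U minus each lowest piece of U):
  |U|=1: {4}:1
  |U|=2: {3,4}:1
  |U|=3: {0,3,4}:1  {2,3,4}:1
  start at 0(t): 1
  start at 1(q): 2
sum over floor = 3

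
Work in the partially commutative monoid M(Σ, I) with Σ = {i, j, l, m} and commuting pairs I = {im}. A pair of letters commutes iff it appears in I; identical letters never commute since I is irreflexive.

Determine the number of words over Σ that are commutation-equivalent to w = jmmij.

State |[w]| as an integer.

piece 0:j — minimal
piece 1:m rests on {0:j}
piece 2:m rests on {1:m}
piece 3:i rests on {0:j}
piece 4:j rests on {2:m, 3:i}
minimal pieces: {0:j}
ways to finish when only these pieces remain (= sum over removing one remaining piece with nothing left below it):
  1 left: {4}→1
  2 left: {2,4}→1  {3,4}→1
  3 left: {1,2,4}→1  {2,3,4}→2
  placing 0:j first → 3 extensions

3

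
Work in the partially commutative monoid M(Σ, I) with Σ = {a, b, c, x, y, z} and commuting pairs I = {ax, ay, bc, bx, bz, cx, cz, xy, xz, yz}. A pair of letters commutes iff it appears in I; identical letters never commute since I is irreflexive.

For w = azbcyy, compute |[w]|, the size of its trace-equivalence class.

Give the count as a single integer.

10

#0=a has no predecessor
#1=z depends on [0:a]
#2=b depends on [0:a]
#3=c depends on [0:a]
#4=y depends on [2:b, 3:c]
#5=y depends on [4:y]
sources: [0:a]
N(rest) = Σ N(rest − s) over sources s of rest; N(one piece) = 1:
  size 1 → [1]=1  [5]=1
  size 2 → [1,5]=2  [4,5]=1
  size 3 → [1,4,5]=3  [2,4,5]=1  [3,4,5]=1
  size 4 → [1,2,4,5]=4  [1,3,4,5]=4  [2,3,4,5]=2
  first=0(a) contributes 10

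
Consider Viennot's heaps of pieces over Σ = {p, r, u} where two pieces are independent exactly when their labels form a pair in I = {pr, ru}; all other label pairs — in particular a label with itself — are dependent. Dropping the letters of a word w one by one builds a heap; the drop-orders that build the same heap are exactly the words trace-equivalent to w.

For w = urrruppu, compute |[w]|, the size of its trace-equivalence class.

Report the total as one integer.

56

drop 0:u onto floor
drop 1:r onto floor
drop 2:r onto {1:r}
drop 3:r onto {2:r}
drop 4:u onto {0:u}
drop 5:p onto {4:u}
drop 6:p onto {5:p}
drop 7:u onto {6:p}
ground layer = {0:u, 1:r}
drop-orders for the pieces not yet dropped (sum over which currently-grounded one goes next):
  1 to go: {3} 1  {7} 1
  2 to go: {2,3} 1  {3,7} 2  {6,7} 1
  3 to go: {1,2,3} 1  {2,3,7} 3  {3,6,7} 3  {5,6,7} 1
  4 to go: {1,2,3,7} 4  {2,3,6,7} 6  {3,5,6,7} 4  {4,5,6,7} 1
  5 to go: {0,4,5,6,7} 1  {1,2,3,6,7} 10  {2,3,5,6,7} 10  {3,4,5,6,7} 5
  6 to go: {0,3,4,5,6,7} 6  {1,2,3,5,6,7} 20  {2,3,4,5,6,7} 15
  if 0:u drops first: 35 orders
  if 1:r drops first: 21 orders
heap linearizations: 56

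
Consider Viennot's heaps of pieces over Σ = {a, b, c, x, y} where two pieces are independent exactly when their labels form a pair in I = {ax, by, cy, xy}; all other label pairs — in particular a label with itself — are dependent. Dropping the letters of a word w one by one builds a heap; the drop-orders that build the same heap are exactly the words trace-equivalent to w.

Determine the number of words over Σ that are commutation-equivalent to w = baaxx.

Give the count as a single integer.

#0=b has no predecessor
#1=a depends on [0:b]
#2=a depends on [1:a]
#3=x depends on [0:b]
#4=x depends on [3:x]
sources: [0:b]
N(rest) = Σ N(rest − s) over sources s of rest; N(one piece) = 1:
  size 1 → [2]=1  [4]=1
  size 2 → [1,2]=1  [2,4]=2  [3,4]=1
  size 3 → [1,2,4]=3  [2,3,4]=3
  first=0(b) contributes 6

6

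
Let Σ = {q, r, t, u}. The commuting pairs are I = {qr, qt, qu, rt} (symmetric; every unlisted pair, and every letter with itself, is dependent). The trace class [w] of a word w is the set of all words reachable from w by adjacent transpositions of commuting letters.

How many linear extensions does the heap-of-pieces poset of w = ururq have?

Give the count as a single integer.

5

#0=u has no predecessor
#1=r depends on [0:u]
#2=u depends on [1:r]
#3=r depends on [2:u]
#4=q has no predecessor
sources: [0:u, 4:q]
N(rest) = Σ N(rest − s) over sources s of rest; N(one piece) = 1:
  size 1 → [3]=1  [4]=1
  size 2 → [2,3]=1  [3,4]=2
  size 3 → [1,2,3]=1  [2,3,4]=3
  first=0(u) contributes 4
  first=4(q) contributes 1
|[w]| = 5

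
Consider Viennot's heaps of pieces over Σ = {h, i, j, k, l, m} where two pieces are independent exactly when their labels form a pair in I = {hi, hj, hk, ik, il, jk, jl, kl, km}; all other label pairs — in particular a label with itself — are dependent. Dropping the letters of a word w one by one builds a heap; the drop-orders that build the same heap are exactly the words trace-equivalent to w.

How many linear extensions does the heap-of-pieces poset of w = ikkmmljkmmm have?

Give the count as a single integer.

330

piece 0:i — minimal
piece 1:k — minimal
piece 2:k rests on {1:k}
piece 3:m rests on {0:i}
piece 4:m rests on {3:m}
piece 5:l rests on {4:m}
piece 6:j rests on {4:m}
piece 7:k rests on {2:k}
piece 8:m rests on {5:l, 6:j}
piece 9:m rests on {8:m}
piece 10:m rests on {9:m}
minimal pieces: {0:i, 1:k}
ways to finish when only these pieces remain (= sum over removing one remaining piece with nothing left below it):
  1 left: {7}→1  {10}→1
  2 left: {2,7}→1  {7,10}→2  {9,10}→1
  3 left: {1,2,7}→1  {2,7,10}→3  {7,9,10}→3  {8,9,10}→1
  4 left: {1,2,7,10}→4  {2,7,9,10}→6  {5,8,9,10}→1  {6,8,9,10}→1  {7,8,9,10}→4
  5 left: {1,2,7,9,10}→10  {2,7,8,9,10}→10  {5,6,8,9,10}→2  {5,7,8,9,10}→5  {6,7,8,9,10}→5
  6 left: {1,2,7,8,9,10}→20  {2,5,7,8,9,10}→15  {2,6,7,8,9,10}→15  {4,5,6,8,9,10}→2  {5,6,7,8,9,10}→12
  7 left: {1,2,5,7,8,9,10}→35  {1,2,6,7,8,9,10}→35  {2,5,6,7,8,9,10}→42  {3,4,5,6,8,9,10}→2  {4,5,6,7,8,9,10}→14
  8 left: {0,3,4,5,6,8,9,10}→2  {1,2,5,6,7,8,9,10}→112  {2,4,5,6,7,8,9,10}→56  {3,4,5,6,7,8,9,10}→16
  9 left: {0,3,4,5,6,7,8,9,10}→18  {1,2,4,5,6,7,8,9,10}→168  {2,3,4,5,6,7,8,9,10}→72
  placing 0:i first → 240 extensions
  placing 1:k first → 90 extensions
total linear extensions = 330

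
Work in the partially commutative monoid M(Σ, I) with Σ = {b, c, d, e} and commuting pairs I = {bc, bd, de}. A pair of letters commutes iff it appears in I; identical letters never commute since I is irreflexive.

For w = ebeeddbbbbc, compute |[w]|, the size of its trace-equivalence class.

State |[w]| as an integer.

drop 0:e onto floor
drop 1:b onto {0:e}
drop 2:e onto {1:b}
drop 3:e onto {2:e}
drop 4:d onto floor
drop 5:d onto {4:d}
drop 6:b onto {3:e}
drop 7:b onto {6:b}
drop 8:b onto {7:b}
drop 9:b onto {8:b}
drop 10:c onto {3:e, 5:d}
ground layer = {0:e, 4:d}
drop-orders for the pieces not yet dropped (sum over which currently-grounded one goes next):
  1 to go: {9} 1  {10} 1
  2 to go: {5,10} 1  {8,9} 1  {9,10} 2
  3 to go: {4,5,10} 1  {5,9,10} 3  {7,8,9} 1  {8,9,10} 3
  4 to go: {4,5,9,10} 4  {5,8,9,10} 6  {6,7,8,9} 1  {7,8,9,10} 4
  5 to go: {4,5,8,9,10} 10  {5,7,8,9,10} 10  {6,7,8,9,10} 5
  6 to go: {3,6,7,8,9,10} 5  {4,5,7,8,9,10} 20  {5,6,7,8,9,10} 15
  7 to go: {2,3,6,7,8,9,10} 5  {3,5,6,7,8,9,10} 20  {4,5,6,7,8,9,10} 35
  8 to go: {1,2,3,6,7,8,9,10} 5  {2,3,5,6,7,8,9,10} 25  {3,4,5,6,7,8,9,10} 55
  9 to go: {0,1,2,3,6,7,8,9,10} 5  {1,2,3,5,6,7,8,9,10} 30  {2,3,4,5,6,7,8,9,10} 80
  if 0:e drops first: 110 orders
  if 4:d drops first: 35 orders
heap linearizations: 145

145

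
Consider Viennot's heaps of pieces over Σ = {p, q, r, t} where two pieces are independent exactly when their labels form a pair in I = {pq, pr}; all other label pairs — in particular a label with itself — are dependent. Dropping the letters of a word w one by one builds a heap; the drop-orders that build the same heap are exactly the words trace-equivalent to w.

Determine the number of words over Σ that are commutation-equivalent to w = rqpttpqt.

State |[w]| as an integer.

6

0(r) covers ∅
1(q) covers 0:r
2(p) covers ∅
3(t) covers 1:q, 2:p
4(t) covers 3:t
5(p) covers 4:t
6(q) covers 4:t
7(t) covers 5:p, 6:q
floor of heap: 0:r, 2:p
completions by unplaced set U, small U first (add the entries for U minus each lowest piece of U):
  |U|=1: {7}:1
  |U|=2: {5,7}:1  {6,7}:1
  |U|=3: {5,6,7}:2
  |U|=4: {4,5,6,7}:2
  |U|=5: {3,4,5,6,7}:2
  |U|=6: {1,3,4,5,6,7}:2  {2,3,4,5,6,7}:2
  start at 0(r): 4
  start at 2(p): 2
sum over floor = 6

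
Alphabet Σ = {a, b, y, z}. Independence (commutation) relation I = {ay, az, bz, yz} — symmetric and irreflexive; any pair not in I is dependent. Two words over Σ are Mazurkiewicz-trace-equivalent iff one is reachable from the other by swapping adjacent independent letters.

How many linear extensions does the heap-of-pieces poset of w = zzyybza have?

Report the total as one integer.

35

drop 0:z onto floor
drop 1:z onto {0:z}
drop 2:y onto floor
drop 3:y onto {2:y}
drop 4:b onto {3:y}
drop 5:z onto {1:z}
drop 6:a onto {4:b}
ground layer = {0:z, 2:y}
drop-orders for the pieces not yet dropped (sum over which currently-grounded one goes next):
  1 to go: {5} 1  {6} 1
  2 to go: {1,5} 1  {4,6} 1  {5,6} 2
  3 to go: {0,1,5} 1  {1,5,6} 3  {3,4,6} 1  {4,5,6} 3
  4 to go: {0,1,5,6} 4  {1,4,5,6} 6  {2,3,4,6} 1  {3,4,5,6} 4
  5 to go: {0,1,4,5,6} 10  {1,3,4,5,6} 10  {2,3,4,5,6} 5
  if 0:z drops first: 15 orders
  if 2:y drops first: 20 orders
heap linearizations: 35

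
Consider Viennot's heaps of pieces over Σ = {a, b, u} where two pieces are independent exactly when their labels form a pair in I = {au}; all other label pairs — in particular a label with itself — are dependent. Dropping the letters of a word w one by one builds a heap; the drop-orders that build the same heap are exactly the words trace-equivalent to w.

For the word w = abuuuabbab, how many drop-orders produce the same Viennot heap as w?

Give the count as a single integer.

4

piece 0:a — minimal
piece 1:b rests on {0:a}
piece 2:u rests on {1:b}
piece 3:u rests on {2:u}
piece 4:u rests on {3:u}
piece 5:a rests on {1:b}
piece 6:b rests on {4:u, 5:a}
piece 7:b rests on {6:b}
piece 8:a rests on {7:b}
piece 9:b rests on {8:a}
minimal pieces: {0:a}
ways to finish when only these pieces remain (= sum over removing one remaining piece with nothing left below it):
  1 left: {9}→1
  2 left: {8,9}→1
  3 left: {7,8,9}→1
  4 left: {6,7,8,9}→1
  5 left: {4,6,7,8,9}→1  {5,6,7,8,9}→1
  6 left: {3,4,6,7,8,9}→1  {4,5,6,7,8,9}→2
  7 left: {2,3,4,6,7,8,9}→1  {3,4,5,6,7,8,9}→3
  8 left: {2,3,4,5,6,7,8,9}→4
  placing 0:a first → 4 extensions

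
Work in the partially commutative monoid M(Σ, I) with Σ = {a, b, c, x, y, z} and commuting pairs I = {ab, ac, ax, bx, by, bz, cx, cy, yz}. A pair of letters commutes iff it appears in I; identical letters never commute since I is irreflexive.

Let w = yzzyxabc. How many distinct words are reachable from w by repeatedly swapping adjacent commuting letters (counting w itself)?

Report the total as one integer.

#0=y has no predecessor
#1=z has no predecessor
#2=z depends on [1:z]
#3=y depends on [0:y]
#4=x depends on [2:z, 3:y]
#5=a depends on [2:z, 3:y]
#6=b has no predecessor
#7=c depends on [2:z, 6:b]
sources: [0:y, 1:z, 6:b]
N(rest) = Σ N(rest − s) over sources s of rest; N(one piece) = 1:
  size 1 → [4]=1  [5]=1  [7]=1
  size 2 → [4,5]=2  [4,7]=2  [5,7]=2  [6,7]=1
  size 3 → [3,4,5]=2  [4,5,7]=6  [4,6,7]=3  [5,6,7]=3
  size 4 → [0,3,4,5]=2  [2,4,5,7]=6  [3,4,5,7]=8  [4,5,6,7]=12
  size 5 → [0,3,4,5,7]=10  [1,2,4,5,7]=6  [2,3,4,5,7]=14  [2,4,5,6,7]=18  [3,4,5,6,7]=20
  size 6 → [0,2,3,4,5,7]=24  [0,3,4,5,6,7]=30  [1,2,3,4,5,7]=20  [1,2,4,5,6,7]=24  [2,3,4,5,6,7]=52
  first=0(y) contributes 96
  first=1(z) contributes 106
  first=6(b) contributes 44
|[w]| = 246

246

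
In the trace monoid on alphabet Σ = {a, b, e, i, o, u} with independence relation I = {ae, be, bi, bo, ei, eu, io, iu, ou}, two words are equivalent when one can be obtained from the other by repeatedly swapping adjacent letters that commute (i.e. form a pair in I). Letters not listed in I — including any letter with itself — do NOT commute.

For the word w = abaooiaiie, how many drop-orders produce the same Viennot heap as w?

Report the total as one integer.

13

drop 0:a onto floor
drop 1:b onto {0:a}
drop 2:a onto {1:b}
drop 3:o onto {2:a}
drop 4:o onto {3:o}
drop 5:i onto {2:a}
drop 6:a onto {4:o, 5:i}
drop 7:i onto {6:a}
drop 8:i onto {7:i}
drop 9:e onto {4:o}
ground layer = {0:a}
drop-orders for the pieces not yet dropped (sum over which currently-grounded one goes next):
  1 to go: {8} 1  {9} 1
  2 to go: {7,8} 1  {8,9} 2
  3 to go: {6,7,8} 1  {7,8,9} 3
  4 to go: {5,6,7,8} 1  {6,7,8,9} 4
  5 to go: {4,6,7,8,9} 4  {5,6,7,8,9} 5
  6 to go: {3,4,6,7,8,9} 4  {4,5,6,7,8,9} 9
  7 to go: {3,4,5,6,7,8,9} 13
  8 to go: {2,3,4,5,6,7,8,9} 13
  if 0:a drops first: 13 orders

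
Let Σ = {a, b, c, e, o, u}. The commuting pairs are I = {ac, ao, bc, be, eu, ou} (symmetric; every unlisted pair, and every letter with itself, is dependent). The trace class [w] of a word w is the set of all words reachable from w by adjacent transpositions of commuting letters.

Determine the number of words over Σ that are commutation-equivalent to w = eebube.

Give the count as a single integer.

20

#0=e has no predecessor
#1=e depends on [0:e]
#2=b has no predecessor
#3=u depends on [2:b]
#4=b depends on [3:u]
#5=e depends on [1:e]
sources: [0:e, 2:b]
N(rest) = Σ N(rest − s) over sources s of rest; N(one piece) = 1:
  size 1 → [4]=1  [5]=1
  size 2 → [1,5]=1  [3,4]=1  [4,5]=2
  size 3 → [0,1,5]=1  [1,4,5]=3  [2,3,4]=1  [3,4,5]=3
  size 4 → [0,1,4,5]=4  [1,3,4,5]=6  [2,3,4,5]=4
  first=0(e) contributes 10
  first=2(b) contributes 10
|[w]| = 20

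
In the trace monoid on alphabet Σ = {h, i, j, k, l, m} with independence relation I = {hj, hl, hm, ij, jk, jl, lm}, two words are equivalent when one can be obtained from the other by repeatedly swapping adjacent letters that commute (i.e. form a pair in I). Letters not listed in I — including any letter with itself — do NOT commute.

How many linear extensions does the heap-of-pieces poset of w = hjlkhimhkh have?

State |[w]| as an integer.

26

#0=h has no predecessor
#1=j has no predecessor
#2=l has no predecessor
#3=k depends on [0:h, 2:l]
#4=h depends on [3:k]
#5=i depends on [4:h]
#6=m depends on [1:j, 5:i]
#7=h depends on [5:i]
#8=k depends on [6:m, 7:h]
#9=h depends on [8:k]
sources: [0:h, 1:j, 2:l]
N(rest) = Σ N(rest − s) over sources s of rest; N(one piece) = 1:
  size 1 → [9]=1
  size 2 → [8,9]=1
  size 3 → [6,8,9]=1  [7,8,9]=1
  size 4 → [1,6,8,9]=1  [6,7,8,9]=2
  size 5 → [1,6,7,8,9]=3  [5,6,7,8,9]=2
  size 6 → [1,5,6,7,8,9]=5  [4,5,6,7,8,9]=2
  size 7 → [1,4,5,6,7,8,9]=7  [3,4,5,6,7,8,9]=2
  size 8 → [0,3,4,5,6,7,8,9]=2  [1,3,4,5,6,7,8,9]=9  [2,3,4,5,6,7,8,9]=2
  first=0(h) contributes 11
  first=1(j) contributes 4
  first=2(l) contributes 11
|[w]| = 26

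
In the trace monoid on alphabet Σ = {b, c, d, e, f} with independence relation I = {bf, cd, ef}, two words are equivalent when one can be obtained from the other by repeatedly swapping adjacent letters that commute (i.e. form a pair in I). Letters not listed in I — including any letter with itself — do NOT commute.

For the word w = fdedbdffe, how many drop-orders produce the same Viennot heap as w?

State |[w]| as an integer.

drop 0:f onto floor
drop 1:d onto {0:f}
drop 2:e onto {1:d}
drop 3:d onto {2:e}
drop 4:b onto {3:d}
drop 5:d onto {4:b}
drop 6:f onto {5:d}
drop 7:f onto {6:f}
drop 8:e onto {5:d}
ground layer = {0:f}
drop-orders for the pieces not yet dropped (sum over which currently-grounded one goes next):
  1 to go: {7} 1  {8} 1
  2 to go: {6,7} 1  {7,8} 2
  3 to go: {6,7,8} 3
  4 to go: {5,6,7,8} 3
  5 to go: {4,5,6,7,8} 3
  6 to go: {3,4,5,6,7,8} 3
  7 to go: {2,3,4,5,6,7,8} 3
  if 0:f drops first: 3 orders

3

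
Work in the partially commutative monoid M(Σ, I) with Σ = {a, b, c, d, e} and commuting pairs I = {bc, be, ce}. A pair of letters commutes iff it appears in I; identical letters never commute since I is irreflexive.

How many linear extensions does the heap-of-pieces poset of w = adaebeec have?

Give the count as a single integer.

piece 0:a — minimal
piece 1:d rests on {0:a}
piece 2:a rests on {1:d}
piece 3:e rests on {2:a}
piece 4:b rests on {2:a}
piece 5:e rests on {3:e}
piece 6:e rests on {5:e}
piece 7:c rests on {2:a}
minimal pieces: {0:a}
ways to finish when only these pieces remain (= sum over removing one remaining piece with nothing left below it):
  1 left: {4}→1  {6}→1  {7}→1
  2 left: {4,6}→2  {4,7}→2  {5,6}→1  {6,7}→2
  3 left: {3,5,6}→1  {4,5,6}→3  {4,6,7}→6  {5,6,7}→3
  4 left: {3,4,5,6}→4  {3,5,6,7}→4  {4,5,6,7}→12
  5 left: {3,4,5,6,7}→20
  6 left: {2,3,4,5,6,7}→20
  placing 0:a first → 20 extensions

20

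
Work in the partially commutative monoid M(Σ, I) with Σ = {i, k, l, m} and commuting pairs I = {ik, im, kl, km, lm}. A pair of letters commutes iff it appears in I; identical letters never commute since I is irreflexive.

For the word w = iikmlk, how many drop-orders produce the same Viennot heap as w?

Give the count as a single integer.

piece 0:i — minimal
piece 1:i rests on {0:i}
piece 2:k — minimal
piece 3:m — minimal
piece 4:l rests on {1:i}
piece 5:k rests on {2:k}
minimal pieces: {0:i, 2:k, 3:m}
ways to finish when only these pieces remain (= sum over removing one remaining piece with nothing left below it):
  1 left: {3}→1  {4}→1  {5}→1
  2 left: {1,4}→1  {2,5}→1  {3,4}→2  {3,5}→2  {4,5}→2
  3 left: {0,1,4}→1  {1,3,4}→3  {1,4,5}→3  {2,3,5}→3  {2,4,5}→3  {3,4,5}→6
  4 left: {0,1,3,4}→4  {0,1,4,5}→4  {1,2,4,5}→6  {1,3,4,5}→12  {2,3,4,5}→12
  placing 0:i first → 30 extensions
  placing 2:k first → 20 extensions
  placing 3:m first → 10 extensions
total linear extensions = 60

60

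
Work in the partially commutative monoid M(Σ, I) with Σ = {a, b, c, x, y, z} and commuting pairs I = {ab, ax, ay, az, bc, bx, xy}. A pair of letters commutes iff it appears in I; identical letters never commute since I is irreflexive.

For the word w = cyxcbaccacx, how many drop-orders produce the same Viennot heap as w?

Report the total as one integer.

17

#0=c has no predecessor
#1=y depends on [0:c]
#2=x depends on [0:c]
#3=c depends on [1:y, 2:x]
#4=b depends on [1:y]
#5=a depends on [3:c]
#6=c depends on [5:a]
#7=c depends on [6:c]
#8=a depends on [7:c]
#9=c depends on [8:a]
#10=x depends on [9:c]
sources: [0:c]
N(rest) = Σ N(rest − s) over sources s of rest; N(one piece) = 1:
  size 1 → [4]=1  [10]=1
  size 2 → [4,10]=2  [9,10]=1
  size 3 → [4,9,10]=3  [8,9,10]=1
  size 4 → [4,8,9,10]=4  [7,8,9,10]=1
  size 5 → [4,7,8,9,10]=5  [6,7,8,9,10]=1
  size 6 → [4,6,7,8,9,10]=6  [5,6,7,8,9,10]=1
  size 7 → [3,5,6,7,8,9,10]=1  [4,5,6,7,8,9,10]=7
  size 8 → [2,3,5,6,7,8,9,10]=1  [3,4,5,6,7,8,9,10]=8
  size 9 → [1,3,4,5,6,7,8,9,10]=8  [2,3,4,5,6,7,8,9,10]=9
  first=0(c) contributes 17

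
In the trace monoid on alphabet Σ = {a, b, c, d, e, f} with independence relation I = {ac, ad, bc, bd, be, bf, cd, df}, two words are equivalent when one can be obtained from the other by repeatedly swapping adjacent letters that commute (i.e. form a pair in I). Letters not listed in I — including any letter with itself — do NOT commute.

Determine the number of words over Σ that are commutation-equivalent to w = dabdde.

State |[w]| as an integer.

14

0(d) covers ∅
1(a) covers ∅
2(b) covers 1:a
3(d) covers 0:d
4(d) covers 3:d
5(e) covers 1:a, 4:d
floor of heap: 0:d, 1:a
completions by unplaced set U, small U first (add the entries for U minus each lowest piece of U):
  |U|=1: {2}:1  {5}:1
  |U|=2: {2,5}:2  {4,5}:1
  |U|=3: {1,2,5}:2  {2,4,5}:3  {3,4,5}:1
  |U|=4: {0,3,4,5}:1  {1,2,4,5}:5  {2,3,4,5}:4
  start at 0(d): 9
  start at 1(a): 5
sum over floor = 14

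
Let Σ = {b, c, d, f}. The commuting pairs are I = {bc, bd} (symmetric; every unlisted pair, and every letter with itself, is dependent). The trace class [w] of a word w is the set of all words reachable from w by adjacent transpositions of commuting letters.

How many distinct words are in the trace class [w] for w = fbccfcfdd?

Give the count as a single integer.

3

#0=f has no predecessor
#1=b depends on [0:f]
#2=c depends on [0:f]
#3=c depends on [2:c]
#4=f depends on [1:b, 3:c]
#5=c depends on [4:f]
#6=f depends on [5:c]
#7=d depends on [6:f]
#8=d depends on [7:d]
sources: [0:f]
N(rest) = Σ N(rest − s) over sources s of rest; N(one piece) = 1:
  size 1 → [8]=1
  size 2 → [7,8]=1
  size 3 → [6,7,8]=1
  size 4 → [5,6,7,8]=1
  size 5 → [4,5,6,7,8]=1
  size 6 → [1,4,5,6,7,8]=1  [3,4,5,6,7,8]=1
  size 7 → [1,3,4,5,6,7,8]=2  [2,3,4,5,6,7,8]=1
  first=0(f) contributes 3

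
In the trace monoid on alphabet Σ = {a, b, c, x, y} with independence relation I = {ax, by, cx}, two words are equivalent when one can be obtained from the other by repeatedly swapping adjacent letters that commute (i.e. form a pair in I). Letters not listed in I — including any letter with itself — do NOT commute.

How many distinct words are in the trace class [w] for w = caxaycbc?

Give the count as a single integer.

piece 0:c — minimal
piece 1:a rests on {0:c}
piece 2:x — minimal
piece 3:a rests on {1:a}
piece 4:y rests on {2:x, 3:a}
piece 5:c rests on {4:y}
piece 6:b rests on {5:c}
piece 7:c rests on {6:b}
minimal pieces: {0:c, 2:x}
ways to finish when only these pieces remain (= sum over removing one remaining piece with nothing left below it):
  1 left: {7}→1
  2 left: {6,7}→1
  3 left: {5,6,7}→1
  4 left: {4,5,6,7}→1
  5 left: {2,4,5,6,7}→1  {3,4,5,6,7}→1
  6 left: {1,3,4,5,6,7}→1  {2,3,4,5,6,7}→2
  placing 0:c first → 3 extensions
  placing 2:x first → 1 extensions
total linear extensions = 4

4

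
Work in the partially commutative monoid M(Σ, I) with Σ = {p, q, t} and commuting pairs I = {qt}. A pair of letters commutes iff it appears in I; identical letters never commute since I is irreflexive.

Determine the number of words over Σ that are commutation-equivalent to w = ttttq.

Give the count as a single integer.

#0=t has no predecessor
#1=t depends on [0:t]
#2=t depends on [1:t]
#3=t depends on [2:t]
#4=q has no predecessor
sources: [0:t, 4:q]
N(rest) = Σ N(rest − s) over sources s of rest; N(one piece) = 1:
  size 1 → [3]=1  [4]=1
  size 2 → [2,3]=1  [3,4]=2
  size 3 → [1,2,3]=1  [2,3,4]=3
  first=0(t) contributes 4
  first=4(q) contributes 1
|[w]| = 5

5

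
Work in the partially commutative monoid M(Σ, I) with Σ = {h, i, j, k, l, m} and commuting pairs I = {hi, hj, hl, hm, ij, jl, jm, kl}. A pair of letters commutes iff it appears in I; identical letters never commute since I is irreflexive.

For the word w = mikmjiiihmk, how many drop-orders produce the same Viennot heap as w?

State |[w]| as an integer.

42

0(m) covers ∅
1(i) covers 0:m
2(k) covers 1:i
3(m) covers 2:k
4(j) covers 2:k
5(i) covers 3:m
6(i) covers 5:i
7(i) covers 6:i
8(h) covers 2:k
9(m) covers 7:i
10(k) covers 4:j, 8:h, 9:m
floor of heap: 0:m
completions by unplaced set U, small U first (add the entries for U minus each lowest piece of U):
  |U|=1: {10}:1
  |U|=2: {4,10}:1  {8,10}:1  {9,10}:1
  |U|=3: {4,8,10}:2  {4,9,10}:2  {7,9,10}:1  {8,9,10}:2
  |U|=4: {4,7,9,10}:3  {4,8,9,10}:6  {6,7,9,10}:1  {7,8,9,10}:3
  |U|=5: {4,6,7,9,10}:4  {4,7,8,9,10}:12  {5,6,7,9,10}:1  {6,7,8,9,10}:4
  |U|=6: {3,5,6,7,9,10}:1  {4,5,6,7,9,10}:5  {4,6,7,8,9,10}:20  {5,6,7,8,9,10}:5
  |U|=7: {3,4,5,6,7,9,10}:6  {3,5,6,7,8,9,10}:6  {4,5,6,7,8,9,10}:30
  |U|=8: {3,4,5,6,7,8,9,10}:42
  |U|=9: {2,3,4,5,6,7,8,9,10}:42
  start at 0(m): 42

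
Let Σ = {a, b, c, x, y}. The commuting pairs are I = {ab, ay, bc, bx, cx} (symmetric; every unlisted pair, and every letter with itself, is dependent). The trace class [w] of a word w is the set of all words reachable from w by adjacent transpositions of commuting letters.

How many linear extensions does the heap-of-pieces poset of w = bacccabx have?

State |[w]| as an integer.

28

0(b) covers ∅
1(a) covers ∅
2(c) covers 1:a
3(c) covers 2:c
4(c) covers 3:c
5(a) covers 4:c
6(b) covers 0:b
7(x) covers 5:a
floor of heap: 0:b, 1:a
completions by unplaced set U, small U first (add the entries for U minus each lowest piece of U):
  |U|=1: {6}:1  {7}:1
  |U|=2: {0,6}:1  {5,7}:1  {6,7}:2
  |U|=3: {0,6,7}:3  {4,5,7}:1  {5,6,7}:3
  |U|=4: {0,5,6,7}:6  {3,4,5,7}:1  {4,5,6,7}:4
  |U|=5: {0,4,5,6,7}:10  {2,3,4,5,7}:1  {3,4,5,6,7}:5
  |U|=6: {0,3,4,5,6,7}:15  {1,2,3,4,5,7}:1  {2,3,4,5,6,7}:6
  start at 0(b): 7
  start at 1(a): 21
sum over floor = 28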